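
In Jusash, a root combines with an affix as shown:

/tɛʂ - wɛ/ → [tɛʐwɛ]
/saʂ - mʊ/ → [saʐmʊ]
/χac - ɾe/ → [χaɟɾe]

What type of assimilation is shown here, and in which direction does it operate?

regressive voicing assimilation

Comparing underlying and surface forms, /ʂ/ → [ʐ] is the alternation; the neighbouring /w/ is constant.
/ʂ/ is voiceless while /w/ is voiced; the output [ʐ] is voiced, matching the trigger — so the feature that spreads is voicing.
Place and manner are unchanged, so the assimilation is partial, not total.
The same holds elsewhere in the data: /ʂ/ → [ʐ] before /m/ (voiceless → voiced, matching voiced); /c/ → [ɟ] before /ɾ/ (voiceless → voiced, matching voiced) — only voicing changes, and always toward the following segment.
Since the segment that changes precedes the conditioning segment, the assimilation is regressive.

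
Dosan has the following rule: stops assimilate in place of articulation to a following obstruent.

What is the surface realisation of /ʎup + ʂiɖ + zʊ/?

/p/ is a voiceless bilabial stop. The following trigger /ʂ/ is retroflex, so /p/ must become retroflex as well.
The voiceless retroflex stop is [ʈ], so /p/ → [ʈ].
The same rule applies at the second boundary: /ɖ/ → [d] next to /z/.

[ʎuʈʂidzʊ]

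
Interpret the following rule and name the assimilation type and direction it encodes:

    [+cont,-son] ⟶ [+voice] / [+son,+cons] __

The target ([+cont,-son], fricatives) acquires [+voice] next to a sonorant consonant ([+son,+cons]) — it takes on the voicing of its neighbour, so the feature that spreads is voicing.
Since the environment is written before the underscore, the trigger precedes the target; the direction is progressive.

progressive voicing assimilation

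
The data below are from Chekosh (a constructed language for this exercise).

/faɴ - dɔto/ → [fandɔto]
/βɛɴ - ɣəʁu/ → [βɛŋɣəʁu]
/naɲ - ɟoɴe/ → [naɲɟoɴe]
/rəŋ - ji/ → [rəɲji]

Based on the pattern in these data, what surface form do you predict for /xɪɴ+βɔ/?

The data show regressive place assimilation: /ɴ/ → [n] before /d/; /ɴ/ → [ŋ] before /ɣ/; /ŋ/ → [ɲ] before /j/. In each pair only place changes, matching the following consonant, while manner and voice stay constant.
Nothing changes in [naɲɟoɴe]: there the adjacent consonants already agree in place (/ɲ/ and /ɟ/ are both palatal), so this form is consistent with the same rule.
The rule targets /ɴ/ (voiced uvular nasal), which sits before the trigger /β/ (bilabial).
Changing only its place to bilabial gives [m] — the voiced bilabial nasal.

[xɪmβɔ]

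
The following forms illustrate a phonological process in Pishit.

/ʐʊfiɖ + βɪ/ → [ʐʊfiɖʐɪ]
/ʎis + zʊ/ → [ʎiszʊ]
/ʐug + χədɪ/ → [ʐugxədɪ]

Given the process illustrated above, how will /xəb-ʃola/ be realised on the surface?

[xəbɸola]

The data show progressive place assimilation: /β/ → [ʐ] after /ɖ/; /χ/ → [x] after /g/. In each pair only place changes, matching the preceding consonant, while manner and voice stay constant.
No alternation appears in [ʎiszʊ]: there the adjacent consonants already agree in place (/z/ and /s/ are both alveolar), so this form is consistent with the same rule.
/ʃ/ is a voiceless postalveolar fricative. The preceding trigger /b/ is bilabial, so /ʃ/ must become bilabial as well.
Changing only its place to bilabial gives [ɸ] — the voiceless bilabial fricative.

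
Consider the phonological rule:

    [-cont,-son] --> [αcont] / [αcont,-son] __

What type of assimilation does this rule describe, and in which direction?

The shared variable α links the value of [cont] on the target to that of the neighbouring obstruent. [cont] distinguishes stops from fricatives — a manner-of-articulation feature — so this is manner assimilation.
The conditioning segment sits to the left of the focus bar, meaning the trigger precedes the segment that changes — progressive assimilation.

progressive manner assimilation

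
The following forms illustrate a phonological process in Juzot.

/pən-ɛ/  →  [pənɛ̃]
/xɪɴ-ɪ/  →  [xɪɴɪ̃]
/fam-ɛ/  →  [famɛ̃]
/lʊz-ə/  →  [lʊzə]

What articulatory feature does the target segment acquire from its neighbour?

nasality

The vowel /ɛ/ surfaces as nasalised [ɛ̃] next to the preceding nasal /n/ — it has acquired the [+nasal] feature of its neighbour.
The other forms show the same pattern: /ɪ/ → [ɪ̃] after /ɴ/; /ɛ/ → [ɛ̃] after /m/ — each time a vowel is nasalised next to a preceding nasal.
No change occurs in [lʊzə] because the vowel at the boundary is adjacent to an oral consonant, not a nasal (/ə/ next to /z/).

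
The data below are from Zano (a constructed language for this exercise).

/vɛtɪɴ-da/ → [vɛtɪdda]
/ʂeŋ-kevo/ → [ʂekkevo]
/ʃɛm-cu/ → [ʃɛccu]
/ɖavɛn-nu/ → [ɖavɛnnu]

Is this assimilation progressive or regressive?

Comparing underlying and surface forms, /ɴ/ → [d] is the alternation; the neighbouring /d/ is constant.
The output [d] is identical to the trigger /d/ — every feature (place, manner, voicing) has been copied — so this is total assimilation.
The other forms behave the same way: /ŋ/ → [k] before /k/; /m/ → [c] before /c/ — in each case the output is a copy of the following consonant.
In [ɖavɛnnu] the two consonants at the boundary are already identical (/n/ + /n/), so the rule applies vacuously and nothing changes.
The trigger is the following segment, so the direction is regressive (anticipatory).

regressive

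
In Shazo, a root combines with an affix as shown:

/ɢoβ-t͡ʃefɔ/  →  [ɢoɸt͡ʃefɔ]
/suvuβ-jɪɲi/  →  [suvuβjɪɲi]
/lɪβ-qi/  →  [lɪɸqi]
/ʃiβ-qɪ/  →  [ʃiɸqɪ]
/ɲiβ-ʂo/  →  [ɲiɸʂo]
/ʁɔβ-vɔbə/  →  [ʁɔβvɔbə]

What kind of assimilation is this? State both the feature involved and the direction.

regressive voicing assimilation

Underlying /β/ is realised as [ɸ] next to /t͡ʃ/; /t͡ʃ/ itself does not change.
/β/ is voiced while /t͡ʃ/ is voiceless; the output [ɸ] is voiceless, matching the trigger — so the feature that spreads is voicing.
Place and manner are unchanged, so the assimilation is partial, not total.
The other alternating forms pattern the same way: /β/ → [ɸ] before /q/ (voiced → voiceless, matching voiceless); /β/ → [ɸ] before /ʂ/ (voiced → voiceless, matching voiceless) — only voicing changes, and always toward the following segment.
No alternation appears in [suvuβjɪɲi], [ʁɔβvɔbə]: there the adjacent consonants already agree in voicing (/β/ and /j/ are both voiced; /β/ and /v/ are both voiced), so these forms are consistent with the same rule.
The trigger is the following segment, so the direction is regressive (anticipatory).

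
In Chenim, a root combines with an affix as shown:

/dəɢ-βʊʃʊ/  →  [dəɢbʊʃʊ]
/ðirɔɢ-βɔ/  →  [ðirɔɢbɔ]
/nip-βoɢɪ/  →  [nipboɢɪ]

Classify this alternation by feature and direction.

progressive manner assimilation

Comparing underlying and surface forms, /β/ → [b] is the alternation; the neighbouring /ɢ/ is constant.
/β/ is a fricative while /ɢ/ is a stop; the output [b] is a stop, matching the trigger — so the feature that spreads is manner.
Place and voice are unchanged, so the assimilation is partial, not total.
The same holds elsewhere in the data: /β/ → [b] after /p/ (fricative → stop, matching a stop) — only manner changes, and always toward the preceding segment.
Since the segment that changes follows the conditioning segment, the assimilation is progressive.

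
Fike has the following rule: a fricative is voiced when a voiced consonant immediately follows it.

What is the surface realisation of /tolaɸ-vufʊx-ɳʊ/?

[tolaβvufʊɣɳʊ]

The rule targets /ɸ/ (voiceless bilabial fricative), which sits before the trigger /v/ (voiced).
The voiced bilabial fricative is [β], so /ɸ/ → [β].
At the second juncture, /x/ likewise becomes [ɣ] adjacent to /ɳ/.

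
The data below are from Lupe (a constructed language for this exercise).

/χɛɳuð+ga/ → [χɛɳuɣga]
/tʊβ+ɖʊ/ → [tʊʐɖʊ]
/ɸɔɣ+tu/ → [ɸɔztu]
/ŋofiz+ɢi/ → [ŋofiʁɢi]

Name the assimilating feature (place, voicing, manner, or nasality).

Underlying /ð/ is realised as [ɣ] next to /g/; /g/ itself does not change.
The change dental → velar matches the place of the following /g/, identifying this as place assimilation.
Checking the remaining alternations: /β/ → [ʐ] before /ɖ/ (bilabial → retroflex, matching retroflex); /ɣ/ → [z] before /t/ (velar → alveolar, matching alveolar); /z/ → [ʁ] before /ɢ/ (alveolar → uvular, matching uvular) — only place changes, and always toward the following segment.

place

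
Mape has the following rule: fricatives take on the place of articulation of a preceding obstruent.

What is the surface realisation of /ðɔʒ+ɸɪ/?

[ðɔʒʃɪ]

The rule targets /ɸ/ (voiceless bilabial fricative), which sits after the trigger /ʒ/ (postalveolar).
Changing only its place to postalveolar gives [ʃ] — the voiceless postalveolar fricative.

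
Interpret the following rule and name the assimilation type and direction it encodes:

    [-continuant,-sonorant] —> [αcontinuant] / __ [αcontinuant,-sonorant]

The rule copies [continuant] (continuancy) from the environment onto the target stops; since [±continuant] encodes the stop/fricative manner contrast, the assimilating dimension is manner.
Since the environment is written after the underscore, the trigger follows the target; the direction is regressive.

regressive manner assimilation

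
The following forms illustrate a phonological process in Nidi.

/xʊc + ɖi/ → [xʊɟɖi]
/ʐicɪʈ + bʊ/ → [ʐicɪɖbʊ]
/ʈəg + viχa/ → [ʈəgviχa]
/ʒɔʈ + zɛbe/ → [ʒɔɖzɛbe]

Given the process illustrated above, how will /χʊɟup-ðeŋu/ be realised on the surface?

The data show regressive voicing assimilation: /c/ → [ɟ] before /ɖ/; /ʈ/ → [ɖ] before /b/; /ʈ/ → [ɖ] before /z/. In each pair only voicing changes, matching the following consonant, while place and manner stay constant.
No alternation appears in [ʈəgviχa]: there the adjacent consonants already agree in voicing (/g/ and /v/ are both voiced), so this form is consistent with the same rule.
/p/ is a voiceless bilabial stop. The following trigger /ð/ is voiced, so /p/ must become voiced as well.
Changing only its voicing to voiced gives [b] — the voiced bilabial stop.

[χʊɟubðeŋu]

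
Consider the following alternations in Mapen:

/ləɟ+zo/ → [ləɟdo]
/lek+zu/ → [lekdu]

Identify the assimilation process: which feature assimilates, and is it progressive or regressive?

progressive manner assimilation

Comparing underlying and surface forms, /z/ → [d] is the alternation; the neighbouring /ɟ/ is constant.
/z/ is a fricative while /ɟ/ is a stop; the output [d] is a stop, matching the trigger — so the feature that spreads is manner.
Place and voice are unchanged, so the assimilation is partial, not total.
The other alternating form patterns the same way: /z/ → [d] after /k/ (fricative → stop, matching a stop) — only manner changes, and always toward the preceding segment.
Since the segment that changes follows the conditioning segment, the assimilation is progressive.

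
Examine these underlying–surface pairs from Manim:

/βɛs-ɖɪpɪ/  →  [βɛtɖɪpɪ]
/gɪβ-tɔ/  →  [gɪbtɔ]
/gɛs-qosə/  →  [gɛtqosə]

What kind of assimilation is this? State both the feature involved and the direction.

Comparing underlying and surface forms, /s/ → [t] is the alternation; the neighbouring /ɖ/ is constant.
/s/ is a fricative while /ɖ/ is a stop; the output [t] is a stop, matching the trigger — so the feature that spreads is manner.
Place and voice are unchanged, so the assimilation is partial, not total.
The other alternating forms pattern the same way: /β/ → [b] before /t/ (fricative → stop, matching a stop); /s/ → [t] before /q/ (fricative → stop, matching a stop) — only manner changes, and always toward the following segment.
The trigger is the following segment, so the direction is regressive (anticipatory).

regressive manner assimilation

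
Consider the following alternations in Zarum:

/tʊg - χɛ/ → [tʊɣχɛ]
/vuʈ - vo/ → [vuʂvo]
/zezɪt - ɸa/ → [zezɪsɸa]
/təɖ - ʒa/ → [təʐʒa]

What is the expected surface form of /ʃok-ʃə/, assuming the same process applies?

The data show regressive manner assimilation: /g/ → [ɣ] before /χ/; /ʈ/ → [ʂ] before /v/; /t/ → [s] before /ɸ/; /ɖ/ → [ʐ] before /ʒ/. In each pair only manner changes, matching the following consonant, while place and voice stay constant.
The rule targets /k/ (voiceless velar stop), which sits before the trigger /ʃ/ (fricative).
A voiceless velar fricative is [x], so the surface segment is [x].

[ʃoxʃə]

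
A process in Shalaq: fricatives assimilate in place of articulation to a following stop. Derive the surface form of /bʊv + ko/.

[bʊɣko]

/v/ is a voiced labiodental fricative. The following trigger /k/ is velar, so /v/ must become velar as well.
A voiced velar fricative is [ɣ], so the surface segment is [ɣ].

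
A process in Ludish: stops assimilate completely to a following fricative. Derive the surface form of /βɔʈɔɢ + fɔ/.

/ɢ/ is the segment targeted by the rule; it sits immediately before /f/, so it assimilates completely and surfaces as [f].

[βɔʈɔffɔ]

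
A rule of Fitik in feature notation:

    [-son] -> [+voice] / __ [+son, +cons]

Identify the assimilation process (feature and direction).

regressive voicing assimilation

The structural change is [+voice], and the conditioning segment [+son, +cons] (a sonorant consonant) is itself voiced, so the target comes to share the voicing of its neighbour — voicing assimilation.
Since the environment is written after the underscore, the trigger follows the target; the direction is regressive.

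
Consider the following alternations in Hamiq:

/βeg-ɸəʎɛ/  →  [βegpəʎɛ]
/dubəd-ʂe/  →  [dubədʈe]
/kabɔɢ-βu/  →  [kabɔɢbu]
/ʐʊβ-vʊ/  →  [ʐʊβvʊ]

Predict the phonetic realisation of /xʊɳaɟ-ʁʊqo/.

The data show progressive manner assimilation: /ɸ/ → [p] after /g/; /ʂ/ → [ʈ] after /d/; /β/ → [b] after /ɢ/. In each pair only manner changes, matching the preceding consonant, while place and voice stay constant.
No alternation appears in [ʐʊβvʊ]: there the adjacent consonants already agree in manner (/v/ and /β/ are both fricatives), so this form is consistent with the same rule.
The rule targets /ʁ/ (voiced uvular fricative), which sits after the trigger /ɟ/ (stop).
A voiced uvular stop is [ɢ], so the surface segment is [ɢ].

[xʊɳaɟɢʊqo]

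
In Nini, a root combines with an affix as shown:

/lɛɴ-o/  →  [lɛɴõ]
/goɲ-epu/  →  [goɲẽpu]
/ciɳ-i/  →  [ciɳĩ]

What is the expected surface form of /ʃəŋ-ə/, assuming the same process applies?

[ʃəŋə̃]

The data show progressive nasality assimilation (vowel nasalisation): /o/ → [õ] after /ɴ/; /e/ → [ẽ] after /ɲ/; /i/ → [ĩ] after /ɳ/ — a vowel is nasalised by an immediately preceding nasal consonant.
The vowel /ə/ is adjacent to the preceding nasal /ŋ/, so it acquires [+nasal] and surfaces as [ə̃].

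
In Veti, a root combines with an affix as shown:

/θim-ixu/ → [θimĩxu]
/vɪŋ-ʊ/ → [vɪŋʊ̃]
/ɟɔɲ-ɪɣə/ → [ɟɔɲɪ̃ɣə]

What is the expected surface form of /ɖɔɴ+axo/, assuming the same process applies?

[ɖɔɴãxo]

The data show progressive nasality assimilation (vowel nasalisation): /i/ → [ĩ] after /m/; /ʊ/ → [ʊ̃] after /ŋ/; /ɪ/ → [ɪ̃] after /ɲ/ — a vowel is nasalised by an immediately preceding nasal consonant.
The vowel /a/ is adjacent to the preceding nasal /ɴ/, so it acquires [+nasal] and surfaces as [ã].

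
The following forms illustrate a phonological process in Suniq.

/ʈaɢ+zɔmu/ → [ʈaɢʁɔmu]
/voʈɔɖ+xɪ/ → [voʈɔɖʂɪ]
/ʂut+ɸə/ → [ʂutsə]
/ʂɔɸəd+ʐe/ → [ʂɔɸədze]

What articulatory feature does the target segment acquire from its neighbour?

place

Comparing underlying and surface forms, /z/ → [ʁ] is the alternation; the neighbouring /ɢ/ is constant.
The change alveolar → uvular matches the place of the preceding /ɢ/, identifying this as place assimilation.
Checking the remaining alternations: /x/ → [ʂ] after /ɖ/ (velar → retroflex, matching retroflex); /ɸ/ → [s] after /t/ (bilabial → alveolar, matching alveolar); /ʐ/ → [z] after /d/ (retroflex → alveolar, matching alveolar) — only place changes, and always toward the preceding segment.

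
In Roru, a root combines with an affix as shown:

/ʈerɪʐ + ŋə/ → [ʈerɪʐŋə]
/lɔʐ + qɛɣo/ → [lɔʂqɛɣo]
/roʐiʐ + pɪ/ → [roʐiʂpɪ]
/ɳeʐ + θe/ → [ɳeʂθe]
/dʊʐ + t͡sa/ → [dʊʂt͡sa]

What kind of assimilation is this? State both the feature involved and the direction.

regressive voicing assimilation

Underlying /ʐ/ is realised as [ʂ] next to /q/; /q/ itself does not change.
The change voiced → voiceless matches the voicing of the following /q/, identifying this as voicing assimilation.
Place and manner are unchanged, so the assimilation is partial, not total.
The same holds elsewhere in the data: /ʐ/ → [ʂ] before /p/ (voiced → voiceless, matching voiceless); /ʐ/ → [ʂ] before /θ/ (voiced → voiceless, matching voiceless); /ʐ/ → [ʂ] before /t͡s/ (voiced → voiceless, matching voiceless) — only voicing changes, and always toward the following segment.
Nothing changes in [ʈerɪʐŋə]: there the adjacent consonants already agree in voicing (/ʐ/ and /ŋ/ are both voiced), so this form is consistent with the same rule.
Since the segment that changes precedes the conditioning segment, the assimilation is regressive.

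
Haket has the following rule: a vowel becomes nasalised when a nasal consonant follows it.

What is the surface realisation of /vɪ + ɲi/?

The vowel /ɪ/ is adjacent to the following nasal /ɲ/, so it acquires [+nasal] and surfaces as [ɪ̃].

[vɪ̃ɲi]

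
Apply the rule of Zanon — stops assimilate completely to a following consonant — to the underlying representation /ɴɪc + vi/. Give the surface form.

[ɴɪvvi]

/c/ is the segment targeted by the rule; it sits immediately before /v/, so it assimilates completely and surfaces as [v].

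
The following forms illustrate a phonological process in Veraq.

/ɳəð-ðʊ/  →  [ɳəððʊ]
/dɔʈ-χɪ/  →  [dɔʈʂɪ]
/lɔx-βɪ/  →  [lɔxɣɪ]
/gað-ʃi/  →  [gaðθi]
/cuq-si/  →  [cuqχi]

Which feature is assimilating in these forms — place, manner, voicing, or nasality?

Underlying /χ/ is realised as [ʂ] next to /ʈ/; /ʈ/ itself does not change.
/χ/ is uvular while /ʈ/ is retroflex; the output [ʂ] is retroflex, matching the trigger — so the feature that spreads is place.
Checking the remaining alternations: /β/ → [ɣ] after /x/ (bilabial → velar, matching velar); /ʃ/ → [θ] after /ð/ (postalveolar → dental, matching dental); /s/ → [χ] after /q/ (alveolar → uvular, matching uvular) — only place changes, and always toward the preceding segment.
Nothing changes in [ɳəððʊ]: there the adjacent consonants already agree in place (/ð/ and /ð/ are both dental), so this form is consistent with the same rule.

place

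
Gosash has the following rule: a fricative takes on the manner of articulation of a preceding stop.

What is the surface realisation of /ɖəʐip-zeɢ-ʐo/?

[ɖəʐipdeɢɖo]

/z/ is a voiced alveolar fricative. The preceding trigger /p/ is a stop, so /z/ must become a stop as well.
A voiced alveolar stop is [d], so the surface segment is [d].
At the second juncture, /ʐ/ likewise becomes [ɖ] adjacent to /ɢ/.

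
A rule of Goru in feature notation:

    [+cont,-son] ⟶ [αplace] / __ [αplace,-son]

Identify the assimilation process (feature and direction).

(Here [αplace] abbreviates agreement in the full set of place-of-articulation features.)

regressive place assimilation

The shared variable α links the value of the place features (abbreviated [place]) on the target to the same value on the neighbouring segment, so place is the feature that assimilates.
The conditioning segment sits to the right of the focus bar, meaning the trigger follows the segment that changes — regressive assimilation.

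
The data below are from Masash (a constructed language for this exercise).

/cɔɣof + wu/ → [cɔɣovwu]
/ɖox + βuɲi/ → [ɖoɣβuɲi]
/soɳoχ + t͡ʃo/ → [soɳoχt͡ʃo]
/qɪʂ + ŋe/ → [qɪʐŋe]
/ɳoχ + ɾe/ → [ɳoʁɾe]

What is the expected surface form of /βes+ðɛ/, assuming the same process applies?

[βezðɛ]

The data show regressive voicing assimilation: /f/ → [v] before /w/; /x/ → [ɣ] before /β/; /ʂ/ → [ʐ] before /ŋ/; /χ/ → [ʁ] before /ɾ/. In each pair only voicing changes, matching the following consonant, while place and manner stay constant.
No alternation appears in [soɳoχt͡ʃo]: there the adjacent consonants already agree in voicing (/χ/ and /t͡ʃ/ are both voiceless), so this form is consistent with the same rule.
/s/ is a voiceless alveolar fricative. The following trigger /ð/ is voiced, so /s/ must become voiced as well.
A voiced alveolar fricative is [z], so the surface segment is [z].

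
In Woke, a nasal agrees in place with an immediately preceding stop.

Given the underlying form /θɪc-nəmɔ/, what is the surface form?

/n/ is a voiced alveolar nasal. The preceding trigger /c/ is palatal, so /n/ must become palatal as well.
Changing only its place to palatal gives [ɲ] — the voiced palatal nasal.

[θɪcɲəmɔ]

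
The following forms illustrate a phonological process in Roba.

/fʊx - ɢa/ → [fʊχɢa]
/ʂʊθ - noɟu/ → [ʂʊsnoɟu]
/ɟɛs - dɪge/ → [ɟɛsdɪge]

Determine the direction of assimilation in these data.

Underlying /x/ is realised as [χ] next to /ɢ/; /ɢ/ itself does not change.
The change velar → uvular matches the place of the following /ɢ/, identifying this as place assimilation.
Checking the remaining alternation: /θ/ → [s] before /n/ (dental → alveolar, matching alveolar) — only place changes, and always toward the following segment.
No alternation appears in [ɟɛsdɪge]: there the adjacent consonants already agree in place (/s/ and /d/ are both alveolar), so this form is consistent with the same rule.
Since the segment that changes precedes the conditioning segment, the assimilation is regressive.

regressive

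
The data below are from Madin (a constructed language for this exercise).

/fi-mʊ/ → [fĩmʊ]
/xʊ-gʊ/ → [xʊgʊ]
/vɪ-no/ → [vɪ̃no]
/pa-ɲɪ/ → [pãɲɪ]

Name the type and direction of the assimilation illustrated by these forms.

The vowel /i/ surfaces as nasalised [ĩ] next to the following nasal /m/ — it has acquired the [+nasal] feature of its neighbour.
Likewise in the remaining data: /ɪ/ → [ɪ̃] before /n/; /a/ → [ã] before /ɲ/ — each time a vowel is nasalised next to a following nasal.
No change occurs in [xʊgʊ] because the vowel at the boundary is adjacent to an oral consonant, not a nasal (/ʊ/ next to /g/).
Because the conditioning nasal is to the right of the vowel that changes, the process is regressive (anticipatory).

regressive nasality assimilation (vowel nasalisation)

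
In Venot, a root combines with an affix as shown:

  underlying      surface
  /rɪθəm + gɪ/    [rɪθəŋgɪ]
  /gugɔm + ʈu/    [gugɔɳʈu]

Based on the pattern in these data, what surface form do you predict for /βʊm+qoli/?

[βʊɴqoli]

The data show regressive place assimilation: /m/ → [ŋ] before /g/; /m/ → [ɳ] before /ʈ/. In each pair only place changes, matching the following consonant, while manner and voice stay constant.
/m/ is a voiced bilabial nasal. The following trigger /q/ is uvular, so /m/ must become uvular as well.
Changing only its place to uvular gives [ɴ] — the voiced uvular nasal.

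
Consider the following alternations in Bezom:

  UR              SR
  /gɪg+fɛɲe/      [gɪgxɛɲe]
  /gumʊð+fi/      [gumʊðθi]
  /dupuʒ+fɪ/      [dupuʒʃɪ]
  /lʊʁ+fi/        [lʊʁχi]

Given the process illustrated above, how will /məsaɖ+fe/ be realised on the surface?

The data show progressive place assimilation: /f/ → [x] after /g/; /f/ → [θ] after /ð/; /f/ → [ʃ] after /ʒ/; /f/ → [χ] after /ʁ/. In each pair only place changes, matching the preceding consonant, while manner and voice stay constant.
The rule targets /f/ (voiceless labiodental fricative), which sits after the trigger /ɖ/ (retroflex).
The voiceless retroflex fricative is [ʂ], so /f/ → [ʂ].

[məsaɖʂe]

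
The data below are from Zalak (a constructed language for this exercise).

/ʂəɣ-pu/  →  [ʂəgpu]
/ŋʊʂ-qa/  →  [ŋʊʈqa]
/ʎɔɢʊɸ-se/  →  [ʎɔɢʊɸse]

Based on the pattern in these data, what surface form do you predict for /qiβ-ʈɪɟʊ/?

[qibʈɪɟʊ]

The data show regressive manner assimilation: /ɣ/ → [g] before /p/; /ʂ/ → [ʈ] before /q/. In each pair only manner changes, matching the following consonant, while place and voice stay constant.
No alternation appears in [ʎɔɢʊɸse]: there the adjacent consonants already agree in manner (/ɸ/ and /s/ are both fricatives), so this form is consistent with the same rule.
The rule targets /β/ (voiced bilabial fricative), which sits before the trigger /ʈ/ (stop).
The voiced bilabial stop is [b], so /β/ → [b].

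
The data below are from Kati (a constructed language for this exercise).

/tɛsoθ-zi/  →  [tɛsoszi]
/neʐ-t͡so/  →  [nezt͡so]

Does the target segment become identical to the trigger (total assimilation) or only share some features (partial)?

partial assimilation

Comparing underlying and surface forms, /θ/ → [s] is the alternation; the neighbouring /z/ is constant.
The change dental → alveolar matches the place of the following /z/, identifying this as place assimilation.
Manner and voice are unchanged, so the assimilation is partial, not total.
The same holds elsewhere in the data: /ʐ/ → [z] before /t͡s/ (retroflex → alveolar, matching alveolar) — only place changes, and always toward the following segment.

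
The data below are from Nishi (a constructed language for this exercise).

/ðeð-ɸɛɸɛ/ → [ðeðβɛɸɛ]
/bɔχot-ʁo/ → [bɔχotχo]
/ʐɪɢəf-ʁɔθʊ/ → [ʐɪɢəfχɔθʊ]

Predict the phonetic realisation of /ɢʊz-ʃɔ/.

[ɢʊzʒɔ]

The data show progressive voicing assimilation: /ɸ/ → [β] after /ð/; /ʁ/ → [χ] after /t/; /ʁ/ → [χ] after /f/. In each pair only voicing changes, matching the preceding consonant, while place and manner stay constant.
The rule targets /ʃ/ (voiceless postalveolar fricative), which sits after the trigger /z/ (voiced).
Changing only its voicing to voiced gives [ʒ] — the voiced postalveolar fricative.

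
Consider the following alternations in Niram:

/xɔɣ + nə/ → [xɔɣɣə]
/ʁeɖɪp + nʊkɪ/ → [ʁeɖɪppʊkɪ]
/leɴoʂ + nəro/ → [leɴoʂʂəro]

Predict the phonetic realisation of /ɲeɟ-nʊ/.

The data show progressive total assimilation (/n/ → [ɣ] after /ɣ/; /n/ → [p] after /p/; /n/ → [ʂ] after /ʂ/): in every case the target segment becomes identical to its preceding neighbour, copying more than a single feature.
/n/ is the segment targeted by the rule; it sits immediately after /ɟ/, so it assimilates completely and surfaces as [ɟ].

[ɲeɟɟʊ]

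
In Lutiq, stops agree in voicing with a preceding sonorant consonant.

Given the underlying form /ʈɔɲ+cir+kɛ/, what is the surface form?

The rule targets /c/ (voiceless palatal stop), which sits after the trigger /ɲ/ (voiced).
A voiced palatal stop is [ɟ], so the surface segment is [ɟ].
At the second juncture, /k/ likewise becomes [g] adjacent to /r/.

[ʈɔɲɟirgɛ]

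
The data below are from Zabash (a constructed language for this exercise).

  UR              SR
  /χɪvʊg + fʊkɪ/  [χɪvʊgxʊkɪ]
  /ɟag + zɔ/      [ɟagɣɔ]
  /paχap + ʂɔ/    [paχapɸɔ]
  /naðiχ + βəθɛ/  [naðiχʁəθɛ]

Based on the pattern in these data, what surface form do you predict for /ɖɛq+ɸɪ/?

[ɖɛqχɪ]

The data show progressive place assimilation: /f/ → [x] after /g/; /z/ → [ɣ] after /g/; /ʂ/ → [ɸ] after /p/; /β/ → [ʁ] after /χ/. In each pair only place changes, matching the preceding consonant, while manner and voice stay constant.
The rule targets /ɸ/ (voiceless bilabial fricative), which sits after the trigger /q/ (uvular).
The voiceless uvular fricative is [χ], so /ɸ/ → [χ].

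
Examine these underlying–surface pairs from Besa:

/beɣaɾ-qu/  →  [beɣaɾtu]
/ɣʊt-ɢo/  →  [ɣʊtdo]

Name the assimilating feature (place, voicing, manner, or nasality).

Comparing underlying and surface forms, /q/ → [t] is the alternation; the neighbouring /ɾ/ is constant.
The change uvular → alveolar matches the place of the preceding /ɾ/, identifying this as place assimilation.
Checking the remaining alternation: /ɢ/ → [d] after /t/ (uvular → alveolar, matching alveolar) — only place changes, and always toward the preceding segment.

place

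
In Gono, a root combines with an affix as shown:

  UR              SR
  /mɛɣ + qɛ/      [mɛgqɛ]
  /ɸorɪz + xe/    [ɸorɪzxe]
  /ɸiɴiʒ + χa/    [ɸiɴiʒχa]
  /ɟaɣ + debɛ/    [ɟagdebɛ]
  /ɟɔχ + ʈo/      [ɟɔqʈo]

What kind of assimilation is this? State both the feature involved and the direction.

Comparing underlying and surface forms, /ɣ/ → [g] is the alternation; the neighbouring /q/ is constant.
/ɣ/ is a fricative while /q/ is a stop; the output [g] is a stop, matching the trigger — so the feature that spreads is manner.
Place and voice are unchanged, so the assimilation is partial, not total.
Checking the remaining alternations: /ɣ/ → [g] before /d/ (fricative → stop, matching a stop); /χ/ → [q] before /ʈ/ (fricative → stop, matching a stop) — only manner changes, and always toward the following segment.
No alternation appears in [ɸorɪzxe], [ɸiɴiʒχa]: there the adjacent consonants already agree in manner (/z/ and /x/ are both fricatives; /ʒ/ and /χ/ are both fricatives), so these forms are consistent with the same rule.
The trigger is the following segment, so the direction is regressive (anticipatory).

regressive manner assimilation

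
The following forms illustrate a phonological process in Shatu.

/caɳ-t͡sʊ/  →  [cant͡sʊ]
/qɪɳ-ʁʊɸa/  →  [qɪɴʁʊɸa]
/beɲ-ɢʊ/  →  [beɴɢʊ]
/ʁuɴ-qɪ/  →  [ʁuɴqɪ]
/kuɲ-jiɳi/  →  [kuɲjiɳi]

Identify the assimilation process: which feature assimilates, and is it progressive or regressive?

regressive place assimilation

Comparing underlying and surface forms, /ɳ/ → [n] is the alternation; the neighbouring /t͡s/ is constant.
/ɳ/ is retroflex while /t͡s/ is alveolar; the output [n] is alveolar, matching the trigger — so the feature that spreads is place.
Manner and voice are unchanged, so the assimilation is partial, not total.
The same holds elsewhere in the data: /ɳ/ → [ɴ] before /ʁ/ (retroflex → uvular, matching uvular); /ɲ/ → [ɴ] before /ɢ/ (palatal → uvular, matching uvular) — only place changes, and always toward the following segment.
No alternation appears in [ʁuɴqɪ], [kuɲjiɳi]: there the adjacent consonants already agree in place (/ɴ/ and /q/ are both uvular; /ɲ/ and /j/ are both palatal), so these forms are consistent with the same rule.
The trigger is the following segment, so the direction is regressive (anticipatory).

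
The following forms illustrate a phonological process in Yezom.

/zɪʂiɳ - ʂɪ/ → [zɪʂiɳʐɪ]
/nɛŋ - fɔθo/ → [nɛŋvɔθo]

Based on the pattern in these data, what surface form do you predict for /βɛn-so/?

The data show progressive voicing assimilation: /ʂ/ → [ʐ] after /ɳ/; /f/ → [v] after /ŋ/. In each pair only voicing changes, matching the preceding consonant, while place and manner stay constant.
The rule targets /s/ (voiceless alveolar fricative), which sits after the trigger /n/ (voiced).
Changing only its voicing to voiced gives [z] — the voiced alveolar fricative.

[βɛnzo]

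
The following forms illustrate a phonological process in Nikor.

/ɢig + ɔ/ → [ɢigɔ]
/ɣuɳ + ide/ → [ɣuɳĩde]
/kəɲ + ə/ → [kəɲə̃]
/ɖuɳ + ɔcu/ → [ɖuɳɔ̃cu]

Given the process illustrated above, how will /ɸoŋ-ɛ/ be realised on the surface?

The data show progressive nasality assimilation (vowel nasalisation): /i/ → [ĩ] after /ɳ/; /ə/ → [ə̃] after /ɲ/; /ɔ/ → [ɔ̃] after /ɳ/ — a vowel is nasalised by an immediately preceding nasal consonant.
No change occurs in [ɢigɔ] because the vowel at the boundary is adjacent to an oral consonant, not a nasal (/ɔ/ next to /g/).
/ɛ/ sits next to the nasal /ŋ/ and is therefore nasalised to [ɛ̃].

[ɸoŋɛ̃]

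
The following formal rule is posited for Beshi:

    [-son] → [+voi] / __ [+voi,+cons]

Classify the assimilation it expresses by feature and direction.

regressive voicing assimilation

The target ([-son], obstruents) acquires [+voi] next to a voiced consonant ([+voi,+cons]) — it takes on the voicing of its neighbour, so the feature that spreads is voicing.
The conditioning segment sits to the right of the focus bar, meaning the trigger follows the segment that changes — regressive assimilation.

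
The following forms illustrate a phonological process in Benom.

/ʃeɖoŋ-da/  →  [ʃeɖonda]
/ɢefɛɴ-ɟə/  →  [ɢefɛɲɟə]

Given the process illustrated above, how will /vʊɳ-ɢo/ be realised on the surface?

The data show regressive place assimilation: /ŋ/ → [n] before /d/; /ɴ/ → [ɲ] before /ɟ/. In each pair only place changes, matching the following consonant, while manner and voice stay constant.
/ɳ/ is a voiced retroflex nasal. The following trigger /ɢ/ is uvular, so /ɳ/ must become uvular as well.
Changing only its place to uvular gives [ɴ] — the voiced uvular nasal.

[vʊɴɢo]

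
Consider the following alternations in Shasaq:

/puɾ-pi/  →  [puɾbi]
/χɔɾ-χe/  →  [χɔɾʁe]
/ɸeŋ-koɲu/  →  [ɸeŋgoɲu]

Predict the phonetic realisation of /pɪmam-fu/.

The data show progressive voicing assimilation: /p/ → [b] after /ɾ/; /χ/ → [ʁ] after /ɾ/; /k/ → [g] after /ŋ/. In each pair only voicing changes, matching the preceding consonant, while place and manner stay constant.
/f/ is a voiceless labiodental fricative. The preceding trigger /m/ is voiced, so /f/ must become voiced as well.
The voiced labiodental fricative is [v], so /f/ → [v].

[pɪmamvu]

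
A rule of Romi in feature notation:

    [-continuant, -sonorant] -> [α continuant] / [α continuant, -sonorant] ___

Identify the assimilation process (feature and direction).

progressive manner assimilation

The rule copies [continuant] (continuancy) from the environment onto the target stops; since [±continuant] encodes the stop/fricative manner contrast, the assimilating dimension is manner.
The conditioning segment sits to the left of the focus bar, meaning the trigger precedes the segment that changes — progressive assimilation.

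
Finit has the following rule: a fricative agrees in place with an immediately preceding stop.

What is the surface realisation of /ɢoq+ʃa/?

/ʃ/ is a voiceless postalveolar fricative. The preceding trigger /q/ is uvular, so /ʃ/ must become uvular as well.
The voiceless uvular fricative is [χ], so /ʃ/ → [χ].

[ɢoqχa]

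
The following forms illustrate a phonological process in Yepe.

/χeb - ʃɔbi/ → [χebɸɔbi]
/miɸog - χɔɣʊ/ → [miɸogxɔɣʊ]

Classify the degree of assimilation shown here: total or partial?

Underlying /ʃ/ is realised as [ɸ] next to /b/; /b/ itself does not change.
/ʃ/ is postalveolar while /b/ is bilabial; the output [ɸ] is bilabial, matching the trigger — so the feature that spreads is place.
Manner and voice are unchanged, so the assimilation is partial, not total.
Checking the remaining alternation: /χ/ → [x] after /g/ (uvular → velar, matching velar) — only place changes, and always toward the preceding segment.

partial assimilation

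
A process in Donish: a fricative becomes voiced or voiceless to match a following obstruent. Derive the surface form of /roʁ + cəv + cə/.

/ʁ/ is a voiced uvular fricative. The following trigger /c/ is voiceless, so /ʁ/ must become voiceless as well.
A voiceless uvular fricative is [χ], so the surface segment is [χ].
The same rule applies at the second boundary: /v/ → [f] next to /c/.

[roχcəfcə]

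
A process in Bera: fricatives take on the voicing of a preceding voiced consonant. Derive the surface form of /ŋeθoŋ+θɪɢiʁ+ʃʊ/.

/θ/ is a voiceless dental fricative. The preceding trigger /ŋ/ is voiced, so /θ/ must become voiced as well.
The voiced dental fricative is [ð], so /θ/ → [ð].
The same rule applies at the second boundary: /ʃ/ → [ʒ] next to /ʁ/.

[ŋeθoŋðɪɢiʁʒʊ]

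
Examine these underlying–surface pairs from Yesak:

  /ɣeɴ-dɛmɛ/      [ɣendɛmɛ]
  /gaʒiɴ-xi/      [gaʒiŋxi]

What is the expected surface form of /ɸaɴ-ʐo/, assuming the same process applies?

[ɸaɳʐo]

The data show regressive place assimilation: /ɴ/ → [n] before /d/; /ɴ/ → [ŋ] before /x/. In each pair only place changes, matching the following consonant, while manner and voice stay constant.
The rule targets /ɴ/ (voiced uvular nasal), which sits before the trigger /ʐ/ (retroflex).
The voiced retroflex nasal is [ɳ], so /ɴ/ → [ɳ].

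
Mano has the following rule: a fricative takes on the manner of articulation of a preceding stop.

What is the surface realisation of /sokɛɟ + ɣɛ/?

/ɣ/ is a voiced velar fricative. The preceding trigger /ɟ/ is a stop, so /ɣ/ must become a stop as well.
A voiced velar stop is [g], so the surface segment is [g].

[sokɛɟgɛ]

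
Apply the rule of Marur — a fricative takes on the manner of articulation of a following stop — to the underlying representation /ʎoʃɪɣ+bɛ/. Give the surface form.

/ɣ/ is a voiced velar fricative. The following trigger /b/ is a stop, so /ɣ/ must become a stop as well.
Changing only its manner to stop gives [g] — the voiced velar stop.

[ʎoʃɪgbɛ]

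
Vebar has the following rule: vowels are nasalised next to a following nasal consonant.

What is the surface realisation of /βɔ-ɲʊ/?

The vowel /ɔ/ is adjacent to the following nasal /ɲ/, so it acquires [+nasal] and surfaces as [ɔ̃].

[βɔ̃ɲʊ]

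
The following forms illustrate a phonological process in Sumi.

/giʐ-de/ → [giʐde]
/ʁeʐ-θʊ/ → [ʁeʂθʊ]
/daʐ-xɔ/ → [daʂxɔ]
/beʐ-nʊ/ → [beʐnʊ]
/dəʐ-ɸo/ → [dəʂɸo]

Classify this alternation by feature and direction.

Comparing underlying and surface forms, /ʐ/ → [ʂ] is the alternation; the neighbouring /θ/ is constant.
/ʐ/ is voiced while /θ/ is voiceless; the output [ʂ] is voiceless, matching the trigger — so the feature that spreads is voicing.
Place and manner are unchanged, so the assimilation is partial, not total.
The same holds elsewhere in the data: /ʐ/ → [ʂ] before /x/ (voiced → voiceless, matching voiceless); /ʐ/ → [ʂ] before /ɸ/ (voiced → voiceless, matching voiceless) — only voicing changes, and always toward the following segment.
Nothing changes in [giʐde], [beʐnʊ]: there the adjacent consonants already agree in voicing (/ʐ/ and /d/ are both voiced; /ʐ/ and /n/ are both voiced), so these forms are consistent with the same rule.
Since the segment that changes precedes the conditioning segment, the assimilation is regressive.

regressive voicing assimilation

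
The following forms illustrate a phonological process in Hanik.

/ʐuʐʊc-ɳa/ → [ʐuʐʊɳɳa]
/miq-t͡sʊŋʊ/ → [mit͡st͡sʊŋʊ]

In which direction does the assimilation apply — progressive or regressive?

regressive

The segment that alternates is /c/, which surfaces as [ɳ] when adjacent to /ɳ/.
The output [ɳ] is identical to the trigger /ɳ/ — every feature (place, manner, voicing) has been copied — so this is total assimilation.
The other form behaves the same way: /q/ → [t͡s] before /t͡s/ — in each case the output is a copy of the following consonant.
Since the segment that changes precedes the conditioning segment, the assimilation is regressive.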